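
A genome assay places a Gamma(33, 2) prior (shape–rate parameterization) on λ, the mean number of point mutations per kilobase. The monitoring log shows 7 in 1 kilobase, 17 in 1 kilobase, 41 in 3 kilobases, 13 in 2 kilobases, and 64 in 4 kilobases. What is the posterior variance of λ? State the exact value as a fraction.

Total count: 7 + 17 + 41 + 13 + 64 = 142.
Total exposure: 1 + 1 + 3 + 2 + 4 = 11 kilobases.
Posterior: α' = 33 + 142 = 175, β' = 2 + 11 = 13.
Posterior variance = α'/β'² = 175/169.

175/169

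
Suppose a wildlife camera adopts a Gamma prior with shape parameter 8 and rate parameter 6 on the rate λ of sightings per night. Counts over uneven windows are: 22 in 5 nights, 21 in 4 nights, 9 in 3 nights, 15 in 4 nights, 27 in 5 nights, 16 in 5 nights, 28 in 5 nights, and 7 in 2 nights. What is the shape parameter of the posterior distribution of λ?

Total count: 22 + 21 + 9 + 15 + 27 + 16 + 28 + 7 = 145.
Total exposure: 5 + 4 + 3 + 4 + 5 + 5 + 5 + 2 = 33 nights.
Posterior: α' = 8 + 145 = 153, β' = 6 + 33 = 39.

153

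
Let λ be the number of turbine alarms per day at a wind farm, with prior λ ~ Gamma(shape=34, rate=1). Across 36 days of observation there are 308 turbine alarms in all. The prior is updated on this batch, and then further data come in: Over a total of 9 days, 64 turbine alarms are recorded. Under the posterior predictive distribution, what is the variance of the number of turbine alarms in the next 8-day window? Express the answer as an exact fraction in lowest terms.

43848/529

Total count 308 over total exposure 36 days.
After the first batch: Gamma(34 + 308, 1 + 36) = Gamma(342, 37).
Total count 64 over total exposure 9 days.
After the second batch: Gamma(342 + 64, 37 + 9) = Gamma(406, 46).
The posterior predictive for a window of length T is Negative Binomial with variance T·α'·(β'+T)/β'² = 8·406·54/2116 = 43848/529.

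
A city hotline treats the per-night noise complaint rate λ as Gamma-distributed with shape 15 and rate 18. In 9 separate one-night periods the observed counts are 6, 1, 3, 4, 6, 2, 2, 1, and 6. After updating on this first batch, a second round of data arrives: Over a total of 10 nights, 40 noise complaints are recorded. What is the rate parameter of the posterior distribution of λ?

37

Total count: 6 + 1 + 3 + 4 + 6 + 2 + 2 + 1 + 6 = 31.
Total exposure: 9 nights.
After the first batch: Gamma(15 + 31, 18 + 9) = Gamma(46, 27).
Total count 40 over total exposure 10 nights.
After the second batch: Gamma(46 + 40, 27 + 10) = Gamma(86, 37).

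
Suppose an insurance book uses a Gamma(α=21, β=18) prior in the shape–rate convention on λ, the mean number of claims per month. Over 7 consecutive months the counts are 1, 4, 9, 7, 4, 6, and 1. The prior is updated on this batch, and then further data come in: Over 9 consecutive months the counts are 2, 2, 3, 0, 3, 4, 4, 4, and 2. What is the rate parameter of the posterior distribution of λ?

34

Total count: 1 + 4 + 9 + 7 + 4 + 6 + 1 = 32.
Total exposure: 7 months.
After the first batch: Gamma(21 + 32, 18 + 7) = Gamma(53, 25).
Total count: 2 + 2 + 3 + 0 + 3 + 4 + 4 + 4 + 2 = 24.
Total exposure: 9 months.
After the second batch: Gamma(53 + 24, 25 + 9) = Gamma(77, 34).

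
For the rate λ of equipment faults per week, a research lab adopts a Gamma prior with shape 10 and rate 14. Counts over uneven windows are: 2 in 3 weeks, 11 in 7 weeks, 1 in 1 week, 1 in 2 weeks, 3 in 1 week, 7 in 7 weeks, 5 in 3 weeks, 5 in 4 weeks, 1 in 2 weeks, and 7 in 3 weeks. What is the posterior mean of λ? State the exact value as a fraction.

53/47

Total count: 2 + 11 + 1 + 1 + 3 + 7 + 5 + 5 + 1 + 7 = 43.
Total exposure: 3 + 7 + 1 + 2 + 1 + 7 + 3 + 4 + 2 + 3 = 33 weeks.
Conjugate update: add total count to the shape and total exposure to the rate, giving Gamma(53, 47).
Posterior mean = α'/β' = 53/47.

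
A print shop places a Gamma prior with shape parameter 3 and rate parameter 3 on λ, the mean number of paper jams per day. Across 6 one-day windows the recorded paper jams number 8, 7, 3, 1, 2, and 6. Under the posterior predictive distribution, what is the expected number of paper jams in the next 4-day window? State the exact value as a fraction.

Total count: 8 + 7 + 3 + 1 + 2 + 6 = 27.
Total exposure: 6 days.
By Gamma–Poisson conjugacy, the posterior is Gamma(α + Σx, β + Σt) = Gamma(3 + 27, 3 + 6) = Gamma(30, 9).
Predictive mean over a 4-day window = T·E[λ|data] = 4·30/9 = 40/3.

40/3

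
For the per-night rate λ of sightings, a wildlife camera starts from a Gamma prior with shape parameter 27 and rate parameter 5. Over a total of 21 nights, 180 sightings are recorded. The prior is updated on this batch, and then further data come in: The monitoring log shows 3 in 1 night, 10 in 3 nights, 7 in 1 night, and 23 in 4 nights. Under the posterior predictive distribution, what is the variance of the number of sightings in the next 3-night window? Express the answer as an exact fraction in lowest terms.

1140/49

Total count 180 over total exposure 21 nights.
After the first batch: Gamma(27 + 180, 5 + 21) = Gamma(207, 26).
Total count: 3 + 10 + 7 + 23 = 43.
Total exposure: 1 + 3 + 1 + 4 = 9 nights.
After the second batch: Gamma(207 + 43, 26 + 9) = Gamma(250, 35).
The posterior predictive for a window of length T is Negative Binomial with variance T·α'·(β'+T)/β'² = 3·250·38/1225 = 1140/49.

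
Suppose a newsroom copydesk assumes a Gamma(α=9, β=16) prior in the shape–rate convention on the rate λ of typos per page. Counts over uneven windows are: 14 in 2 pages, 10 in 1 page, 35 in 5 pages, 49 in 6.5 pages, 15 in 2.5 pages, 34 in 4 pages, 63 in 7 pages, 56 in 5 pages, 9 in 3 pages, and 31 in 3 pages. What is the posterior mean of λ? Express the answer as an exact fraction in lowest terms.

Total count: 14 + 10 + 35 + 49 + 15 + 34 + 63 + 56 + 9 + 31 = 316.
Total exposure: 2 + 1 + 5 + 6.5 + 2.5 + 4 + 7 + 5 + 3 + 3 = 39 pages.
Conjugate update: add total count to the shape and total exposure to the rate, giving Gamma(325, 55).
Posterior mean = α'/β' = 325/55 = 65/11.

65/11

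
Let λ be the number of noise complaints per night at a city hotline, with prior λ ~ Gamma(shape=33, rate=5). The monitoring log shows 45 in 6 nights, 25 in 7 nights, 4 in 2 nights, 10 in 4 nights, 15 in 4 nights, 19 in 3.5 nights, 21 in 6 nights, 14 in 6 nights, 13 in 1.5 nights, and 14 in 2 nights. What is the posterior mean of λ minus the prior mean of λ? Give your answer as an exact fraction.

-486/235

Total count: 45 + 25 + 4 + 10 + 15 + 19 + 21 + 14 + 13 + 14 = 180.
Total exposure: 6 + 7 + 2 + 4 + 4 + 3.5 + 6 + 6 + 1.5 + 2 = 42 nights.
The Gamma prior is conjugate for the Poisson rate, so λ | data ~ Gamma(33+180, 5+42) = Gamma(213, 47).
Posterior mean = 213/47 = 213/47; prior mean = 33/5 = 33/5. Difference = 213/47 − 33/5 = -486/235.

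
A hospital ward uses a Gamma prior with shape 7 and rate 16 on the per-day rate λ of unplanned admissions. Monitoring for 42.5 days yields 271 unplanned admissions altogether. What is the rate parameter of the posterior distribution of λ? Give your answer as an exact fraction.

Total count 271 over total exposure 42.5 days.
Conjugate update: add total count to the shape and total exposure to the rate, giving Gamma(278, 117/2).

117/2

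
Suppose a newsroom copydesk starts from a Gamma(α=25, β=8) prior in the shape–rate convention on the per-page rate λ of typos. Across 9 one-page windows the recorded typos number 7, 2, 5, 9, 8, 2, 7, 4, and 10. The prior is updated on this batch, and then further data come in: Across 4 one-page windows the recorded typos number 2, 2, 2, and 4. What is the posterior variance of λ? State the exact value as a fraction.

Total count: 7 + 2 + 5 + 9 + 8 + 2 + 7 + 4 + 10 = 54.
Total exposure: 9 pages.
After the first batch: Gamma(25 + 54, 8 + 9) = Gamma(79, 17).
Total count: 2 + 2 + 2 + 4 = 10.
Total exposure: 4 pages.
After the second batch: Gamma(79 + 10, 17 + 4) = Gamma(89, 21).
Posterior variance = α'/β'² = 89/441.

89/441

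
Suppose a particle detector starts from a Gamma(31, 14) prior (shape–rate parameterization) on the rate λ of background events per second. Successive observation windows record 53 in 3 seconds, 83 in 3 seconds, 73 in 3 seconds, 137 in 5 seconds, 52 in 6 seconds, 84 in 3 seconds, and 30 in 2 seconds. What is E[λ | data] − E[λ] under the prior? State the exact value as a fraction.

Total count: 53 + 83 + 73 + 137 + 52 + 84 + 30 = 512.
Total exposure: 3 + 3 + 3 + 5 + 6 + 3 + 2 = 25 seconds.
The Gamma prior is conjugate for the Poisson rate, so λ | data ~ Gamma(31+512, 14+25) = Gamma(543, 39).
Posterior mean = 543/39 = 181/13; prior mean = 31/14 = 31/14. Difference = 181/13 − 31/14 = 2131/182.

2131/182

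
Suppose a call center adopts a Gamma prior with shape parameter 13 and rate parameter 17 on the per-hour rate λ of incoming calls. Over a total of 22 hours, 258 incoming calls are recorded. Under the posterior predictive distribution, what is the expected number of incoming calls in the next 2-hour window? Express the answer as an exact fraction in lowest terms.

542/39

Total count 258 over total exposure 22 hours.
The Gamma prior is conjugate for the Poisson rate, so λ | data ~ Gamma(13+258, 17+22) = Gamma(271, 39).
Predictive mean over a 2-hour window = T·E[λ|data] = 2·271/39 = 542/39.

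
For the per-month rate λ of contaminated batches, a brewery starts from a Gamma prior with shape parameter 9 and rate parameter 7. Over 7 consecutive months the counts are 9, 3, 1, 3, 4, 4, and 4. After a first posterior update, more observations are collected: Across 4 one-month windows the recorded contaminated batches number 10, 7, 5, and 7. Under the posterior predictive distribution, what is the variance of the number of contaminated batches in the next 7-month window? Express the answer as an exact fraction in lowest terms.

Total count: 9 + 3 + 1 + 3 + 4 + 4 + 4 = 28.
Total exposure: 7 months.
After the first batch: Gamma(9 + 28, 7 + 7) = Gamma(37, 14).
Total count: 10 + 7 + 5 + 7 = 29.
Total exposure: 4 months.
After the second batch: Gamma(37 + 29, 14 + 4) = Gamma(66, 18).
The posterior predictive for a window of length T is Negative Binomial with variance T·α'·(β'+T)/β'² = 7·66·25/324 = 1925/54.

1925/54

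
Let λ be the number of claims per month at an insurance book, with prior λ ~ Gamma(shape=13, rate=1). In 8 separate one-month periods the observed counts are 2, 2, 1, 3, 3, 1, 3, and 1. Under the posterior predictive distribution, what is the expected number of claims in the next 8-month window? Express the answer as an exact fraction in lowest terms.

232/9

Total count: 2 + 2 + 1 + 3 + 3 + 1 + 3 + 1 = 16.
Total exposure: 8 months.
Posterior: α' = 13 + 16 = 29, β' = 1 + 8 = 9.
Predictive mean over an 8-month window = T·E[λ|data] = 8·29/9 = 232/9.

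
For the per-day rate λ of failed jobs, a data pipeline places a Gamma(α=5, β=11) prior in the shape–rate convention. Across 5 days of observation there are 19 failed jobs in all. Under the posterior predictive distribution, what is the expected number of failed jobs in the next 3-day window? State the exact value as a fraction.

9/2

Total count 19 over total exposure 5 days.
Posterior: α' = 5 + 19 = 24, β' = 11 + 5 = 16.
Predictive mean over a 3-day window = T·E[λ|data] = 3·24/16 = 9/2.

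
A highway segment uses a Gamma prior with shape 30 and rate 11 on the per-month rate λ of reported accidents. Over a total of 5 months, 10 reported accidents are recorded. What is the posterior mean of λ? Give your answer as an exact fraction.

5/2

Total count 10 over total exposure 5 months.
By Gamma–Poisson conjugacy, the posterior is Gamma(α + Σx, β + Σt) = Gamma(30 + 10, 11 + 5) = Gamma(40, 16).
Posterior mean = α'/β' = 40/16 = 5/2.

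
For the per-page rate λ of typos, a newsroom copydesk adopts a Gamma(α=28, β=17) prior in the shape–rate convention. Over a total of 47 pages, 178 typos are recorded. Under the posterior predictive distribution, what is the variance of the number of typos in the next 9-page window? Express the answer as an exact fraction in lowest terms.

67671/2048

Total count 178 over total exposure 47 pages.
Conjugate update: add total count to the shape and total exposure to the rate, giving Gamma(206, 64).
The posterior predictive for a window of length T is Negative Binomial with variance T·α'·(β'+T)/β'² = 9·206·73/4096 = 67671/2048.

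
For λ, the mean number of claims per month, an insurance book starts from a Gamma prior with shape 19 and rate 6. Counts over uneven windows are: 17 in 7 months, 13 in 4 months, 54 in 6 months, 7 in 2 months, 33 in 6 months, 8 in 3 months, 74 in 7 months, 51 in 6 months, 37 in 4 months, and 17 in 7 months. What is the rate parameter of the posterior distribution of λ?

58

Total count: 17 + 13 + 54 + 7 + 33 + 8 + 74 + 51 + 37 + 17 = 311.
Total exposure: 7 + 4 + 6 + 2 + 6 + 3 + 7 + 6 + 4 + 7 = 52 months.
Gamma(α, β) with Poisson data over total exposure Σt gives posterior Gamma(α+Σx, β+Σt) = Gamma(330, 58).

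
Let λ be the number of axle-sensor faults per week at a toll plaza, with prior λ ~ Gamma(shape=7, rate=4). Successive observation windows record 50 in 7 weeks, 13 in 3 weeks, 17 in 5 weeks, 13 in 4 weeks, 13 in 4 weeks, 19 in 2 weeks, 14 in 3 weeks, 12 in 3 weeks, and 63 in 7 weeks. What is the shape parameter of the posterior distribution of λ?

221

Total count: 50 + 13 + 17 + 13 + 13 + 19 + 14 + 12 + 63 = 214.
Total exposure: 7 + 3 + 5 + 4 + 4 + 2 + 3 + 3 + 7 = 38 weeks.
Posterior: α' = 7 + 214 = 221, β' = 4 + 38 = 42.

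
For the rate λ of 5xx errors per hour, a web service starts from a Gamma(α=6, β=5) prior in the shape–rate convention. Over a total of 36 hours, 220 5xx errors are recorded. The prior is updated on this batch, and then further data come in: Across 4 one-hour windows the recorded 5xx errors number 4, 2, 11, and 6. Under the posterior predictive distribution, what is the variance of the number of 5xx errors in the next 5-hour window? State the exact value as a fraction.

Total count 220 over total exposure 36 hours.
After the first batch: Gamma(6 + 220, 5 + 36) = Gamma(226, 41).
Total count: 4 + 2 + 11 + 6 = 23.
Total exposure: 4 hours.
After the second batch: Gamma(226 + 23, 41 + 4) = Gamma(249, 45).
The posterior predictive for a window of length T is Negative Binomial with variance T·α'·(β'+T)/β'² = 5·249·50/2025 = 830/27.

830/27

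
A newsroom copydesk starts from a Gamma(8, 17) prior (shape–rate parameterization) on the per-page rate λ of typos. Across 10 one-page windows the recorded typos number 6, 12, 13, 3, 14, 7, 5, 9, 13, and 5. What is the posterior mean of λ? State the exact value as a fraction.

Total count: 6 + 12 + 13 + 3 + 14 + 7 + 5 + 9 + 13 + 5 = 87.
Total exposure: 10 pages.
The Gamma prior is conjugate for the Poisson rate, so λ | data ~ Gamma(8+87, 17+10) = Gamma(95, 27).
Posterior mean = α'/β' = 95/27.

95/27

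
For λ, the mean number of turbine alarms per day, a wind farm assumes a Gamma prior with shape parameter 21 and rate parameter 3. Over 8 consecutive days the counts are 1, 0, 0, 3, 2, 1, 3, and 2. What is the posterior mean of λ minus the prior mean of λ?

Total count: 1 + 0 + 0 + 3 + 2 + 1 + 3 + 2 = 12.
Total exposure: 8 days.
Conjugate update: add total count to the shape and total exposure to the rate, giving Gamma(33, 11).
Posterior mean = 33/11 = 3; prior mean = 21/3 = 7. Difference = 3 − 7 = -4.

-4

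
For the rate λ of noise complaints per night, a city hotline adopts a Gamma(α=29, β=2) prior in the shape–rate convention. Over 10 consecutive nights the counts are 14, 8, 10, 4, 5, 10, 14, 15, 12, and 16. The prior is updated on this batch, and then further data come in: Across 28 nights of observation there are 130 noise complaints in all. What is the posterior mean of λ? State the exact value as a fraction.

Total count: 14 + 8 + 10 + 4 + 5 + 10 + 14 + 15 + 12 + 16 = 108.
Total exposure: 10 nights.
After the first batch: Gamma(29 + 108, 2 + 10) = Gamma(137, 12).
Total count 130 over total exposure 28 nights.
After the second batch: Gamma(137 + 130, 12 + 28) = Gamma(267, 40).
Posterior mean = α'/β' = 267/40.

267/40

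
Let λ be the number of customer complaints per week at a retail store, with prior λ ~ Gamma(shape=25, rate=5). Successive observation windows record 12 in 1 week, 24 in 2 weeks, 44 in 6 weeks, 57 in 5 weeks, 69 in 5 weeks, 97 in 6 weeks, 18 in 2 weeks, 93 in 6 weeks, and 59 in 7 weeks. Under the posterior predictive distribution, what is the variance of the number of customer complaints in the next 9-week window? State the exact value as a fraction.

Total count: 12 + 24 + 44 + 57 + 69 + 97 + 18 + 93 + 59 = 473.
Total exposure: 1 + 2 + 6 + 5 + 5 + 6 + 2 + 6 + 7 = 40 weeks.
Posterior: α' = 25 + 473 = 498, β' = 5 + 40 = 45.
The posterior predictive for a window of length T is Negative Binomial with variance T·α'·(β'+T)/β'² = 9·498·54/2025 = 2988/25.

2988/25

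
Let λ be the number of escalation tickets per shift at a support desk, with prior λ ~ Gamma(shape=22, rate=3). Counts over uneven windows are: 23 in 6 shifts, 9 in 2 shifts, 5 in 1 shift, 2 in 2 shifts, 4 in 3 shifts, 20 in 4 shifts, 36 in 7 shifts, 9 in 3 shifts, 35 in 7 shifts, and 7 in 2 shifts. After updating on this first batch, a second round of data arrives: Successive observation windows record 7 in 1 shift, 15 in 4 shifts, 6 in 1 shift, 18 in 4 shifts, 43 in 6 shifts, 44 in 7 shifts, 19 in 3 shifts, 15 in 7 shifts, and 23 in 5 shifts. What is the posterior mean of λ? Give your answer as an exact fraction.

181/39

Total count: 23 + 9 + 5 + 2 + 4 + 20 + 36 + 9 + 35 + 7 = 150.
Total exposure: 6 + 2 + 1 + 2 + 3 + 4 + 7 + 3 + 7 + 2 = 37 shifts.
After the first batch: Gamma(22 + 150, 3 + 37) = Gamma(172, 40).
Total count: 7 + 15 + 6 + 18 + 43 + 44 + 19 + 15 + 23 = 190.
Total exposure: 1 + 4 + 1 + 4 + 6 + 7 + 3 + 7 + 5 = 38 shifts.
After the second batch: Gamma(172 + 190, 40 + 38) = Gamma(362, 78).
Posterior mean = α'/β' = 362/78 = 181/39.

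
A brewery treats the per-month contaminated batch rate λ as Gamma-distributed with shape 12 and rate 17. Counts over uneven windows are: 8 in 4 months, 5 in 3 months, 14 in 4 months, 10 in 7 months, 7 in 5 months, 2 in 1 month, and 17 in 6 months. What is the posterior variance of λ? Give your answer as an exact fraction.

Total count: 8 + 5 + 14 + 10 + 7 + 2 + 17 = 63.
Total exposure: 4 + 3 + 4 + 7 + 5 + 1 + 6 = 30 months.
Conjugate update: add total count to the shape and total exposure to the rate, giving Gamma(75, 47).
Posterior variance = α'/β'² = 75/2209.

75/2209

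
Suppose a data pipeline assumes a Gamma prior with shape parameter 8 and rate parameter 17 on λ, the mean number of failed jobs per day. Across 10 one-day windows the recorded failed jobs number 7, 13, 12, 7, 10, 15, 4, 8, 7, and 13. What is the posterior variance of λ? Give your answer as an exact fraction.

Total count: 7 + 13 + 12 + 7 + 10 + 15 + 4 + 8 + 7 + 13 = 96.
Total exposure: 10 days.
By Gamma–Poisson conjugacy, the posterior is Gamma(α + Σx, β + Σt) = Gamma(8 + 96, 17 + 10) = Gamma(104, 27).
Posterior variance = α'/β'² = 104/729.

104/729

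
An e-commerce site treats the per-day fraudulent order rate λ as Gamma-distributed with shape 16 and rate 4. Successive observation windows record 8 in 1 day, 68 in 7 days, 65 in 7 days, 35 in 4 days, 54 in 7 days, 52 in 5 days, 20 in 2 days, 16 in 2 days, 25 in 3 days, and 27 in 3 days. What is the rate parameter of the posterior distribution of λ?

Total count: 8 + 68 + 65 + 35 + 54 + 52 + 20 + 16 + 25 + 27 = 370.
Total exposure: 1 + 7 + 7 + 4 + 7 + 5 + 2 + 2 + 3 + 3 = 41 days.
By Gamma–Poisson conjugacy, the posterior is Gamma(α + Σx, β + Σt) = Gamma(16 + 370, 4 + 41) = Gamma(386, 45).

45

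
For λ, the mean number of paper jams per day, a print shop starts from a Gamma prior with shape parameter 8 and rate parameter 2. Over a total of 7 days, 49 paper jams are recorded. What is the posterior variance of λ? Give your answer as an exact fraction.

Total count 49 over total exposure 7 days.
Posterior: α' = 8 + 49 = 57, β' = 2 + 7 = 9.
Posterior variance = α'/β'² = 57/81 = 19/27.

19/27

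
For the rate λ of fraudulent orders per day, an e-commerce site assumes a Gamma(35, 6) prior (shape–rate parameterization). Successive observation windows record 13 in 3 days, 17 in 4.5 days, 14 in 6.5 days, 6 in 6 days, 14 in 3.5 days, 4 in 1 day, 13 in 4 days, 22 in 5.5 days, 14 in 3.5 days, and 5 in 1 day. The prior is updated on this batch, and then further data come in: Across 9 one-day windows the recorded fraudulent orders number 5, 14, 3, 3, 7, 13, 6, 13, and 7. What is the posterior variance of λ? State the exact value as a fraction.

912/11449

Total count: 13 + 17 + 14 + 6 + 14 + 4 + 13 + 22 + 14 + 5 = 122.
Total exposure: 3 + 4.5 + 6.5 + 6 + 3.5 + 1 + 4 + 5.5 + 3.5 + 1 = 38.5 days.
After the first batch: Gamma(35 + 122, 6 + 38.5) = Gamma(157, 89/2).
Total count: 5 + 14 + 3 + 3 + 7 + 13 + 6 + 13 + 7 = 71.
Total exposure: 9 days.
After the second batch: Gamma(157 + 71, 89/2 + 9) = Gamma(228, 107/2).
Posterior variance = α'/β'² = 228/(11449/4) = 912/11449.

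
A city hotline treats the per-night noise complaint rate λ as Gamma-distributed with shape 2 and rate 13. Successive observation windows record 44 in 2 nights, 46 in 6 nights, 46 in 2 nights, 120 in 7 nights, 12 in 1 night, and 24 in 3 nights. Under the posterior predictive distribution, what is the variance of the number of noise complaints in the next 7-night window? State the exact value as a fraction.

42189/578

Total count: 44 + 46 + 46 + 120 + 12 + 24 = 292.
Total exposure: 2 + 6 + 2 + 7 + 1 + 3 = 21 nights.
By Gamma–Poisson conjugacy, the posterior is Gamma(α + Σx, β + Σt) = Gamma(2 + 292, 13 + 21) = Gamma(294, 34).
The posterior predictive for a window of length T is Negative Binomial with variance T·α'·(β'+T)/β'² = 7·294·41/1156 = 42189/578.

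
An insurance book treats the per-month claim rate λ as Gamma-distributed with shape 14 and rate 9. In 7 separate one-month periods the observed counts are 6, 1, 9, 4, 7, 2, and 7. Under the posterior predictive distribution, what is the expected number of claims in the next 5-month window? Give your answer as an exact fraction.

125/8

Total count: 6 + 1 + 9 + 4 + 7 + 2 + 7 = 36.
Total exposure: 7 months.
By Gamma–Poisson conjugacy, the posterior is Gamma(α + Σx, β + Σt) = Gamma(14 + 36, 9 + 7) = Gamma(50, 16).
Predictive mean over a 5-month window = T·E[λ|data] = 5·50/16 = 125/8.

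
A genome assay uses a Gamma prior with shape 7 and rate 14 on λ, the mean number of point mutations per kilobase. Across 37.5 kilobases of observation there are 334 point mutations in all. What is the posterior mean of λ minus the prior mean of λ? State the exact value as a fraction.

1261/206

Total count 334 over total exposure 37.5 kilobases.
Conjugate update: add total count to the shape and total exposure to the rate, giving Gamma(341, 103/2).
Posterior mean = 341/(103/2) = 682/103; prior mean = 7/14 = 1/2. Difference = 682/103 − 1/2 = 1261/206.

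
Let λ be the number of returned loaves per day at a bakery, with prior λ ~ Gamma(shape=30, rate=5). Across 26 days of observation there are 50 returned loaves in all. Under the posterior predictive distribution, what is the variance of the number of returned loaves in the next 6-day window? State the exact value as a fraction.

17760/961

Total count 50 over total exposure 26 days.
The Gamma prior is conjugate for the Poisson rate, so λ | data ~ Gamma(30+50, 5+26) = Gamma(80, 31).
The posterior predictive for a window of length T is Negative Binomial with variance T·α'·(β'+T)/β'² = 6·80·37/961 = 17760/961.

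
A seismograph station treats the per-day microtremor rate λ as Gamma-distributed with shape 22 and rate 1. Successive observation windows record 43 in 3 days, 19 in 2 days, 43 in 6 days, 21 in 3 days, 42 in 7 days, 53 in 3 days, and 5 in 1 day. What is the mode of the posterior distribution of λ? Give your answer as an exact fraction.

Total count: 43 + 19 + 43 + 21 + 42 + 53 + 5 = 226.
Total exposure: 3 + 2 + 6 + 3 + 7 + 3 + 1 = 25 days.
The Gamma prior is conjugate for the Poisson rate, so λ | data ~ Gamma(22+226, 1+25) = Gamma(248, 26).
Posterior mode = (α'−1)/β' = 247/26 = 19/2.

19/2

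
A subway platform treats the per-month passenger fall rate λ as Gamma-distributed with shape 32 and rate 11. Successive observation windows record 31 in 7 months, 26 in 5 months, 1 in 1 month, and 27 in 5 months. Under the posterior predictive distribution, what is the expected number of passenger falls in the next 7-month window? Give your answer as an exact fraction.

Total count: 31 + 26 + 1 + 27 = 85.
Total exposure: 7 + 5 + 1 + 5 = 18 months.
Gamma(α, β) with Poisson data over total exposure Σt gives posterior Gamma(α+Σx, β+Σt) = Gamma(117, 29).
Predictive mean over a 7-month window = T·E[λ|data] = 7·117/29 = 819/29.

819/29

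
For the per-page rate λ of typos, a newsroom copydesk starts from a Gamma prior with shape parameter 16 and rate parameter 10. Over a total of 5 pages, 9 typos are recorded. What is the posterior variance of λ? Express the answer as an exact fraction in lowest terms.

Total count 9 over total exposure 5 pages.
Posterior: α' = 16 + 9 = 25, β' = 10 + 5 = 15.
Posterior variance = α'/β'² = 25/225 = 1/9.

1/9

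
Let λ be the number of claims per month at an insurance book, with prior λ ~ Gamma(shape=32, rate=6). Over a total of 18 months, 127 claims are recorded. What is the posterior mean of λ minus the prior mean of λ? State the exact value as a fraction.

31/24

Total count 127 over total exposure 18 months.
The Gamma prior is conjugate for the Poisson rate, so λ | data ~ Gamma(32+127, 6+18) = Gamma(159, 24).
Posterior mean = 159/24 = 53/8; prior mean = 32/6 = 16/3. Difference = 53/8 − 16/3 = 31/24.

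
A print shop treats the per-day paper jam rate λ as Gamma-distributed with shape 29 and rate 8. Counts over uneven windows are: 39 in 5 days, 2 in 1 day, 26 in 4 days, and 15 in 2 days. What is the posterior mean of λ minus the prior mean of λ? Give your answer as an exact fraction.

Total count: 39 + 2 + 26 + 15 = 82.
Total exposure: 5 + 1 + 4 + 2 = 12 days.
Posterior: α' = 29 + 82 = 111, β' = 8 + 12 = 20.
Posterior mean = 111/20 = 111/20; prior mean = 29/8 = 29/8. Difference = 111/20 − 29/8 = 77/40.

77/40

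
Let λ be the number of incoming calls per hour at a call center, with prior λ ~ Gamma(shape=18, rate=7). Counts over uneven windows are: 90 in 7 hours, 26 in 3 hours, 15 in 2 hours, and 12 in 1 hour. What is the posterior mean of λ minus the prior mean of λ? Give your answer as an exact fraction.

767/140

Total count: 90 + 26 + 15 + 12 = 143.
Total exposure: 7 + 3 + 2 + 1 = 13 hours.
By Gamma–Poisson conjugacy, the posterior is Gamma(α + Σx, β + Σt) = Gamma(18 + 143, 7 + 13) = Gamma(161, 20).
Posterior mean = 161/20 = 161/20; prior mean = 18/7 = 18/7. Difference = 161/20 − 18/7 = 767/140.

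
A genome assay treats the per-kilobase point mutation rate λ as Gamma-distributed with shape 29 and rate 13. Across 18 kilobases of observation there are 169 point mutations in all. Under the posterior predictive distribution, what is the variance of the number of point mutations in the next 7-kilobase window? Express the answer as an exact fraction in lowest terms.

52668/961

Total count 169 over total exposure 18 kilobases.
Posterior: α' = 29 + 169 = 198, β' = 13 + 18 = 31.
The posterior predictive for a window of length T is Negative Binomial with variance T·α'·(β'+T)/β'² = 7·198·38/961 = 52668/961.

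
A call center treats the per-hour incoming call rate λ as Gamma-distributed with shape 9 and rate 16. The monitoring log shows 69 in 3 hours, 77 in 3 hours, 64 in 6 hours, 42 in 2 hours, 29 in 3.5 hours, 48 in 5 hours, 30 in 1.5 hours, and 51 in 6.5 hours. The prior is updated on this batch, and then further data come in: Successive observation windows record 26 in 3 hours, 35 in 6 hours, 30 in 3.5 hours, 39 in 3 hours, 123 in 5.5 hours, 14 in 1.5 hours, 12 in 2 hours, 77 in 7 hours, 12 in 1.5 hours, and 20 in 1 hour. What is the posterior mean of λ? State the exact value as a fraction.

1614/161

Total count: 69 + 77 + 64 + 42 + 29 + 48 + 30 + 51 = 410.
Total exposure: 3 + 3 + 6 + 2 + 3.5 + 5 + 1.5 + 6.5 = 30.5 hours.
After the first batch: Gamma(9 + 410, 16 + 30.5) = Gamma(419, 93/2).
Total count: 26 + 35 + 30 + 39 + 123 + 14 + 12 + 77 + 12 + 20 = 388.
Total exposure: 3 + 6 + 3.5 + 3 + 5.5 + 1.5 + 2 + 7 + 1.5 + 1 = 34 hours.
After the second batch: Gamma(419 + 388, 93/2 + 34) = Gamma(807, 161/2).
Posterior mean = α'/β' = 807/(161/2) = 1614/161.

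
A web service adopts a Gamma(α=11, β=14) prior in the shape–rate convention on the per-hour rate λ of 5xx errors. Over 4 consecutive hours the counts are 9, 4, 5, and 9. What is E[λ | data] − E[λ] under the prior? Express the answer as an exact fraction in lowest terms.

Total count: 9 + 4 + 5 + 9 = 27.
Total exposure: 4 hours.
Gamma(α, β) with Poisson data over total exposure Σt gives posterior Gamma(α+Σx, β+Σt) = Gamma(38, 18).
Posterior mean = 38/18 = 19/9; prior mean = 11/14 = 11/14. Difference = 19/9 − 11/14 = 167/126.

167/126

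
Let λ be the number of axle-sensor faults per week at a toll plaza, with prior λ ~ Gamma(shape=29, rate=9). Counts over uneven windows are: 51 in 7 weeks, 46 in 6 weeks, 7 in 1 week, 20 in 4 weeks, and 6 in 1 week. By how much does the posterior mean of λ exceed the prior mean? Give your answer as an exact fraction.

Total count: 51 + 46 + 7 + 20 + 6 = 130.
Total exposure: 7 + 6 + 1 + 4 + 1 = 19 weeks.
By Gamma–Poisson conjugacy, the posterior is Gamma(α + Σx, β + Σt) = Gamma(29 + 130, 9 + 19) = Gamma(159, 28).
Posterior mean = 159/28 = 159/28; prior mean = 29/9 = 29/9. Difference = 159/28 − 29/9 = 619/252.

619/252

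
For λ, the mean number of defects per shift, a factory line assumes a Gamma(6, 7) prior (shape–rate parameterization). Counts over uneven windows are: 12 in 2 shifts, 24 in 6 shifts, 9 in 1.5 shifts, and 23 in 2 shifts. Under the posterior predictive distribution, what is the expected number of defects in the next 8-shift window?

32

Total count: 12 + 24 + 9 + 23 = 68.
Total exposure: 2 + 6 + 1.5 + 2 = 11.5 shifts.
Conjugate update: add total count to the shape and total exposure to the rate, giving Gamma(74, 37/2).
Predictive mean over an 8-shift window = T·E[λ|data] = 8·74/(37/2) = 32.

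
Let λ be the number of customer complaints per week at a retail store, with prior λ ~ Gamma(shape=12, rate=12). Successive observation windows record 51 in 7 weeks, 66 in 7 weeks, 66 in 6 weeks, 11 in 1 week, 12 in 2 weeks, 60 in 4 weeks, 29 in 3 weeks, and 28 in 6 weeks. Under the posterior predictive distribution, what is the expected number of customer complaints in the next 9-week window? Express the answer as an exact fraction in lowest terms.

1005/16

Total count: 51 + 66 + 66 + 11 + 12 + 60 + 29 + 28 = 323.
Total exposure: 7 + 7 + 6 + 1 + 2 + 4 + 3 + 6 = 36 weeks.
By Gamma–Poisson conjugacy, the posterior is Gamma(α + Σx, β + Σt) = Gamma(12 + 323, 12 + 36) = Gamma(335, 48).
Predictive mean over a 9-week window = T·E[λ|data] = 9·335/48 = 1005/16.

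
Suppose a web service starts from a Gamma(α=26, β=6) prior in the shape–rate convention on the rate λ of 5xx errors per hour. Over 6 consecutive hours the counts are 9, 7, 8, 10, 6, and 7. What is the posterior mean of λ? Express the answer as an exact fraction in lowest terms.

73/12

Total count: 9 + 7 + 8 + 10 + 6 + 7 = 47.
Total exposure: 6 hours.
By Gamma–Poisson conjugacy, the posterior is Gamma(α + Σx, β + Σt) = Gamma(26 + 47, 6 + 6) = Gamma(73, 12).
Posterior mean = α'/β' = 73/12.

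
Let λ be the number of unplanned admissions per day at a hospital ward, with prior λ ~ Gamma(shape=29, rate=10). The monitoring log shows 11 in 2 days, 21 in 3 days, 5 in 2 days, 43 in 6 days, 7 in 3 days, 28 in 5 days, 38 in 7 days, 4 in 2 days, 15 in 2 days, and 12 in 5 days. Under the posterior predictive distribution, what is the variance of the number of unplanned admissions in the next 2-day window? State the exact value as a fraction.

20874/2209

Total count: 11 + 21 + 5 + 43 + 7 + 28 + 38 + 4 + 15 + 12 = 184.
Total exposure: 2 + 3 + 2 + 6 + 3 + 5 + 7 + 2 + 2 + 5 = 37 days.
The Gamma prior is conjugate for the Poisson rate, so λ | data ~ Gamma(29+184, 10+37) = Gamma(213, 47).
The posterior predictive for a window of length T is Negative Binomial with variance T·α'·(β'+T)/β'² = 2·213·49/2209 = 20874/2209.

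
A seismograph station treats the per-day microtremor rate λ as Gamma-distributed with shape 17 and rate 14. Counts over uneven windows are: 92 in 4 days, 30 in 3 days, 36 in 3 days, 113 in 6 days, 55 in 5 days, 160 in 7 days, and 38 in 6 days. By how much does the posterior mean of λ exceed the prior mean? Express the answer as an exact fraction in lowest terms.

3379/336

Total count: 92 + 30 + 36 + 113 + 55 + 160 + 38 = 524.
Total exposure: 4 + 3 + 3 + 6 + 5 + 7 + 6 = 34 days.
Posterior: α' = 17 + 524 = 541, β' = 14 + 34 = 48.
Posterior mean = 541/48 = 541/48; prior mean = 17/14 = 17/14. Difference = 541/48 − 17/14 = 3379/336.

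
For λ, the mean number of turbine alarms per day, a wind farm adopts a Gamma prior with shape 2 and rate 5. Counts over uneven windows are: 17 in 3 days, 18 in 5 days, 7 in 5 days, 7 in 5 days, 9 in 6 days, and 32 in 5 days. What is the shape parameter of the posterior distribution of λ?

92

Total count: 17 + 18 + 7 + 7 + 9 + 32 = 90.
Total exposure: 3 + 5 + 5 + 5 + 6 + 5 = 29 days.
By Gamma–Poisson conjugacy, the posterior is Gamma(α + Σx, β + Σt) = Gamma(2 + 90, 5 + 29) = Gamma(92, 34).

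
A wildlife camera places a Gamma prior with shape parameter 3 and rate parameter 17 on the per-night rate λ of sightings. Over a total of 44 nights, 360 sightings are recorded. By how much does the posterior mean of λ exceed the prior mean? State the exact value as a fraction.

5988/1037

Total count 360 over total exposure 44 nights.
Gamma(α, β) with Poisson data over total exposure Σt gives posterior Gamma(α+Σx, β+Σt) = Gamma(363, 61).
Posterior mean = 363/61 = 363/61; prior mean = 3/17 = 3/17. Difference = 363/61 − 3/17 = 5988/1037.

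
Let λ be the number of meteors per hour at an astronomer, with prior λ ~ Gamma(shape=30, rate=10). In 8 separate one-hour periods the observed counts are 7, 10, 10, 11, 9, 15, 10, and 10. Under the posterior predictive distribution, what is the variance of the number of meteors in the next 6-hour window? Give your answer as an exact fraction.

Total count: 7 + 10 + 10 + 11 + 9 + 15 + 10 + 10 = 82.
Total exposure: 8 hours.
Gamma(α, β) with Poisson data over total exposure Σt gives posterior Gamma(α+Σx, β+Σt) = Gamma(112, 18).
The posterior predictive for a window of length T is Negative Binomial with variance T·α'·(β'+T)/β'² = 6·112·24/324 = 448/9.

448/9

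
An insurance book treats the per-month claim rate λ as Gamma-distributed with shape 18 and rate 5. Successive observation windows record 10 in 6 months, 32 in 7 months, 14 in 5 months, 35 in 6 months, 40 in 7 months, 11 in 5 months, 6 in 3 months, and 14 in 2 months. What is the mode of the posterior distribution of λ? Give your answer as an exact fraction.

Total count: 10 + 32 + 14 + 35 + 40 + 11 + 6 + 14 = 162.
Total exposure: 6 + 7 + 5 + 6 + 7 + 5 + 3 + 2 = 41 months.
Conjugate update: add total count to the shape and total exposure to the rate, giving Gamma(180, 46).
Posterior mode = (α'−1)/β' = 179/46.

179/46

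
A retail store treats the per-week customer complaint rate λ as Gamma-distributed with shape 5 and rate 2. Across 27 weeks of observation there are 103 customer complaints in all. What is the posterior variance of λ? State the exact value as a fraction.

108/841

Total count 103 over total exposure 27 weeks.
Gamma(α, β) with Poisson data over total exposure Σt gives posterior Gamma(α+Σx, β+Σt) = Gamma(108, 29).
Posterior variance = α'/β'² = 108/841.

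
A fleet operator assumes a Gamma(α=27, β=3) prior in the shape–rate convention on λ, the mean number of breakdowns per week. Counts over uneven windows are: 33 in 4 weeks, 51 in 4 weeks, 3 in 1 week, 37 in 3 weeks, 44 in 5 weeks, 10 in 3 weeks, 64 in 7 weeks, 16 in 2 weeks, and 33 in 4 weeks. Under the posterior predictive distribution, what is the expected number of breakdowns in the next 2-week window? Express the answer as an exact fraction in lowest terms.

53/3

Total count: 33 + 51 + 3 + 37 + 44 + 10 + 64 + 16 + 33 = 291.
Total exposure: 4 + 4 + 1 + 3 + 5 + 3 + 7 + 2 + 4 = 33 weeks.
Gamma(α, β) with Poisson data over total exposure Σt gives posterior Gamma(α+Σx, β+Σt) = Gamma(318, 36).
Predictive mean over a 2-week window = T·E[λ|data] = 2·318/36 = 53/3.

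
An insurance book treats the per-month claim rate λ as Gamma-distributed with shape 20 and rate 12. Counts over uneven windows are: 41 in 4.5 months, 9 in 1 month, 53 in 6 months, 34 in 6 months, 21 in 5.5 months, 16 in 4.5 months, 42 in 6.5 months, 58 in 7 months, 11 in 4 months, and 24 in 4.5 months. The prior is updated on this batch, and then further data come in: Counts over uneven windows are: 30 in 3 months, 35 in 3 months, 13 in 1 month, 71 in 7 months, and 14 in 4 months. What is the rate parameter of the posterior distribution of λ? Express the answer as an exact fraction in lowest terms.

Total count: 41 + 9 + 53 + 34 + 21 + 16 + 42 + 58 + 11 + 24 = 309.
Total exposure: 4.5 + 1 + 6 + 6 + 5.5 + 4.5 + 6.5 + 7 + 4 + 4.5 = 49.5 months.
After the first batch: Gamma(20 + 309, 12 + 49.5) = Gamma(329, 123/2).
Total count: 30 + 35 + 13 + 71 + 14 = 163.
Total exposure: 3 + 3 + 1 + 7 + 4 = 18 months.
After the second batch: Gamma(329 + 163, 123/2 + 18) = Gamma(492, 159/2).

159/2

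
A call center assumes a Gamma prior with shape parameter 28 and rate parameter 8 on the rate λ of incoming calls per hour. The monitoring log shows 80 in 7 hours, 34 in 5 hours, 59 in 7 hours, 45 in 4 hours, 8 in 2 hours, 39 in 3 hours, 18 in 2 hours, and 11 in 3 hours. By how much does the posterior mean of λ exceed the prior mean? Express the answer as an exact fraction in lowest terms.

357/82

Total count: 80 + 34 + 59 + 45 + 8 + 39 + 18 + 11 = 294.
Total exposure: 7 + 5 + 7 + 4 + 2 + 3 + 2 + 3 = 33 hours.
Gamma(α, β) with Poisson data over total exposure Σt gives posterior Gamma(α+Σx, β+Σt) = Gamma(322, 41).
Posterior mean = 322/41 = 322/41; prior mean = 28/8 = 7/2. Difference = 322/41 − 7/2 = 357/82.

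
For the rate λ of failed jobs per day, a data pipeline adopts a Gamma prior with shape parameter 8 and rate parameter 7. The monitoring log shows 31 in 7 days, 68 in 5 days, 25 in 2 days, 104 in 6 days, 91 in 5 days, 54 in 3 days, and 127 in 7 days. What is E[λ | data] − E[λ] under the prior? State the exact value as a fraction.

230/21

Total count: 31 + 68 + 25 + 104 + 91 + 54 + 127 = 500.
Total exposure: 7 + 5 + 2 + 6 + 5 + 3 + 7 = 35 days.
Posterior: α' = 8 + 500 = 508, β' = 7 + 35 = 42.
Posterior mean = 508/42 = 254/21; prior mean = 8/7 = 8/7. Difference = 254/21 − 8/7 = 230/21.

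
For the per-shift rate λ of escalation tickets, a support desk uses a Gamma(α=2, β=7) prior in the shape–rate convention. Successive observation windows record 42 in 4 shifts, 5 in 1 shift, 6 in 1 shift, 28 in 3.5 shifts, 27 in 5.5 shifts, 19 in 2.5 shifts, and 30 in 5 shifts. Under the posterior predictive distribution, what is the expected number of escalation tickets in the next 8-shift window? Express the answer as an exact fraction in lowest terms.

Total count: 42 + 5 + 6 + 28 + 27 + 19 + 30 = 157.
Total exposure: 4 + 1 + 1 + 3.5 + 5.5 + 2.5 + 5 = 22.5 shifts.
The Gamma prior is conjugate for the Poisson rate, so λ | data ~ Gamma(2+157, 7+22.5) = Gamma(159, 59/2).
Predictive mean over an 8-shift window = T·E[λ|data] = 8·159/(59/2) = 2544/59.

2544/59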